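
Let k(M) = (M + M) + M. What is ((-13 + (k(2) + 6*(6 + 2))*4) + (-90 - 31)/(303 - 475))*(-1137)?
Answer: -39837069/172 ≈ -2.3161e+5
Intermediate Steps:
k(M) = 3*M (k(M) = 2*M + M = 3*M)
((-13 + (k(2) + 6*(6 + 2))*4) + (-90 - 31)/(303 - 475))*(-1137) = ((-13 + (3*2 + 6*(6 + 2))*4) + (-90 - 31)/(303 - 475))*(-1137) = ((-13 + (6 + 6*8)*4) - 121/(-172))*(-1137) = ((-13 + (6 + 48)*4) - 121*(-1/172))*(-1137) = ((-13 + 54*4) + 121/172)*(-1137) = ((-13 + 216) + 121/172)*(-1137) = (203 + 121/172)*(-1137) = (35037/172)*(-1137) = -39837069/172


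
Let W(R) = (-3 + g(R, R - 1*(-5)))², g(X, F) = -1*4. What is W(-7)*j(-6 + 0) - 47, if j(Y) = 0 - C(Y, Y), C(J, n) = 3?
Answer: -194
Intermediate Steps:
g(X, F) = -4
W(R) = 49 (W(R) = (-3 - 4)² = (-7)² = 49)
j(Y) = -3 (j(Y) = 0 - 1*3 = 0 - 3 = -3)
W(-7)*j(-6 + 0) - 47 = 49*(-3) - 47 = -147 - 47 = -194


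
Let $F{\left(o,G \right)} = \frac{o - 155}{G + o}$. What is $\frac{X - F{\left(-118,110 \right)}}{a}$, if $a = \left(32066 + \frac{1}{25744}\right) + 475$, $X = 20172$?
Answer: $\frac{518429454}{837735505} \approx 0.61885$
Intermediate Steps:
$F{\left(o,G \right)} = \frac{-155 + o}{G + o}$
$a = \frac{837735505}{25744}$ ($a = \left(32066 + \frac{1}{25744}\right) + 475 = \frac{825507105}{25744} + 475 = \frac{837735505}{25744} \approx 32541.0$)
$\frac{X - F{\left(-118,110 \right)}}{a} = \frac{20172 - \frac{-155 - 118}{110 - 118}}{\frac{837735505}{25744}} = \left(20172 - \frac{1}{-8} \left(-273\right)\right) \frac{25744}{837735505} = \left(20172 - \left(- \frac{1}{8}\right) \left(-273\right)\right) \frac{25744}{837735505} = \left(20172 - \frac{273}{8}\right) \frac{25744}{837735505} = \frac{161103}{8} \cdot \frac{25744}{837735505} = \frac{518429454}{837735505}$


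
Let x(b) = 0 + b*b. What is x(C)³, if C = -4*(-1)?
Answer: 4096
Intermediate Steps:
C = 4
x(b) = b² (x(b) = 0 + b² = b²)
x(C)³ = (4²)³ = 16³ = 4096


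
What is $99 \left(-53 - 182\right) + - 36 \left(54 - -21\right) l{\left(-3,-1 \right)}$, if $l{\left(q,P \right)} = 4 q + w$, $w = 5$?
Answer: $-4365$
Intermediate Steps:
$l{\left(q,P \right)} = 5 + 4 q$ ($l{\left(q,P \right)} = 4 q + 5 = 5 + 4 q$)
$99 \left(-53 - 182\right) + - 36 \left(54 - -21\right) l{\left(-3,-1 \right)} = 99 \left(-53 - 182\right) + - 36 \left(54 - -21\right) \left(5 + 4 \left(-3\right)\right) = 99 \left(-235\right) + - 36 \left(54 + 21\right) \left(5 - 12\right) = -23265 + \left(-36\right) 75 \left(-7\right) = -23265 - -18900 = -23265 + 18900 = -4365$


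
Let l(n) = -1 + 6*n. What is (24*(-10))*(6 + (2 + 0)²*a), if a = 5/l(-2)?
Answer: -13920/13 ≈ -1070.8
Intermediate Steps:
a = -5/13 (a = 5/(-1 + 6*(-2)) = 5/(-1 - 12) = 5/(-13) = 5*(-1/13) = -5/13 ≈ -0.38462)
(24*(-10))*(6 + (2 + 0)²*a) = (24*(-10))*(6 + (2 + 0)²*(-5/13)) = -240*(6 + 2²*(-5/13)) = -240*(6 + 4*(-5/13)) = -240*(6 - 20/13) = -240*58/13 = -13920/13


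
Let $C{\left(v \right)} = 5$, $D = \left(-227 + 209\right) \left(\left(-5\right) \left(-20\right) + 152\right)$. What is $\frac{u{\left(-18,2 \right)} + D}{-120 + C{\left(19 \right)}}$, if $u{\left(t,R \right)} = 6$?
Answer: $\frac{906}{23} \approx 39.391$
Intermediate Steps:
$D = -4536$ ($D = - 18 \left(100 + 152\right) = \left(-18\right) 252 = -4536$)
$\frac{u{\left(-18,2 \right)} + D}{-120 + C{\left(19 \right)}} = \frac{6 - 4536}{-120 + 5} = - \frac{4530}{-115} = \left(-4530\right) \left(- \frac{1}{115}\right) = \frac{906}{23}$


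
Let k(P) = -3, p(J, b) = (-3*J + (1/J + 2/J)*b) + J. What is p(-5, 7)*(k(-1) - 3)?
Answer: -174/5 ≈ -34.800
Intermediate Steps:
p(J, b) = -2*J + 3*b/J (p(J, b) = (-3*J + (1/J + 2/J)*b) + J = (-3*J + (3/J)*b) + J = (-3*J + 3*b/J) + J = -2*J + 3*b/J)
p(-5, 7)*(k(-1) - 3) = (-2*(-5) + 3*7/(-5))*(-3 - 3) = (10 + 3*7*(-⅕))*(-6) = (10 - 21/5)*(-6) = (29/5)*(-6) = -174/5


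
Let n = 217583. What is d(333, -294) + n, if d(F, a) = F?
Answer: 217916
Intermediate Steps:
d(333, -294) + n = 333 + 217583 = 217916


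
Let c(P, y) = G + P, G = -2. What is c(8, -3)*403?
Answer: 2418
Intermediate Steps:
c(P, y) = -2 + P
c(8, -3)*403 = (-2 + 8)*403 = 6*403 = 2418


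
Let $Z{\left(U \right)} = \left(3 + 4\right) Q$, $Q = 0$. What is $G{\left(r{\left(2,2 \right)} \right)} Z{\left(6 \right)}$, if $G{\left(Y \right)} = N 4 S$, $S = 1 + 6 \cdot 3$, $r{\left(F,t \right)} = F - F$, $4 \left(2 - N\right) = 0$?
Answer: $0$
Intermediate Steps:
$N = 2$ ($N = 2 - 0 = 2 + 0 = 2$)
$r{\left(F,t \right)} = 0$
$S = 19$ ($S = 1 + 18 = 19$)
$G{\left(Y \right)} = 152$ ($G{\left(Y \right)} = 2 \cdot 4 \cdot 19 = 8 \cdot 19 = 152$)
$Z{\left(U \right)} = 0$ ($Z{\left(U \right)} = \left(3 + 4\right) 0 = 7 \cdot 0 = 0$)
$G{\left(r{\left(2,2 \right)} \right)} Z{\left(6 \right)} = 152 \cdot 0 = 0$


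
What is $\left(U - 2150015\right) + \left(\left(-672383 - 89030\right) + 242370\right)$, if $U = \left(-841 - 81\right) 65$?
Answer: $-2728988$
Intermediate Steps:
$U = -59930$ ($U = \left(-922\right) 65 = -59930$)
$\left(U - 2150015\right) + \left(\left(-672383 - 89030\right) + 242370\right) = \left(-59930 - 2150015\right) + \left(\left(-672383 - 89030\right) + 242370\right) = -2209945 + \left(-761413 + 242370\right) = -2209945 - 519043 = -2728988$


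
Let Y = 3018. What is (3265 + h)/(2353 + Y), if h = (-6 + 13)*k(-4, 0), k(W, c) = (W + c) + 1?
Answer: 3244/5371 ≈ 0.60398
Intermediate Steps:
k(W, c) = 1 + W + c
h = -21 (h = (-6 + 13)*(1 - 4 + 0) = 7*(-3) = -21)
(3265 + h)/(2353 + Y) = (3265 - 21)/(2353 + 3018) = 3244/5371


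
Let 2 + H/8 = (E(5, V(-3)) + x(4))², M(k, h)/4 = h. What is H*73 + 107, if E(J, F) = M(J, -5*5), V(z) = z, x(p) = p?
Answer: 5381083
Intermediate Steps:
M(k, h) = 4*h
E(J, F) = -100 (E(J, F) = 4*(-5*5) = 4*(-25) = -100)
H = 73712 (H = -16 + 8*(-100 + 4)² = -16 + 8*(-96)² = -16 + 8*9216 = -16 + 73728 = 73712)
H*73 + 107 = 73712*73 + 107 = 5380976 + 107 = 5381083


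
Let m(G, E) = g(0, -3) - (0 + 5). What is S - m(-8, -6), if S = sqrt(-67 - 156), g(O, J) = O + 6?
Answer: -1 + I*sqrt(223) ≈ -1.0 + 14.933*I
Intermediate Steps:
g(O, J) = 6 + O
m(G, E) = 1 (m(G, E) = (6 + 0) - (0 + 5) = 6 - 1*5 = 6 - 5 = 1)
S = I*sqrt(223) (S = sqrt(-223) = I*sqrt(223) ≈ 14.933*I)
S - m(-8, -6) = I*sqrt(223) - 1*1 = I*sqrt(223) - 1 = -1 + I*sqrt(223)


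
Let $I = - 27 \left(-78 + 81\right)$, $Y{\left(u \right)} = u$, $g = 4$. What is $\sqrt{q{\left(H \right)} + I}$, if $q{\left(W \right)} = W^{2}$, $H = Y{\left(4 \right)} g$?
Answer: $5 \sqrt{7} \approx 13.229$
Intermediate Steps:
$H = 16$ ($H = 4 \cdot 4 = 16$)
$I = -81$ ($I = \left(-27\right) 3 = -81$)
$\sqrt{q{\left(H \right)} + I} = \sqrt{16^{2} - 81} = \sqrt{256 - 81} = \sqrt{175} = 5 \sqrt{7}$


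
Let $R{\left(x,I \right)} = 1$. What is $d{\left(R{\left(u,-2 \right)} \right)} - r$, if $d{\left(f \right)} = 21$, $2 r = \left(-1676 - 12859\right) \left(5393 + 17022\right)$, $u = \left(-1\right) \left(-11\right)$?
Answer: $\frac{325802067}{2} \approx 1.629 \cdot 10^{8}$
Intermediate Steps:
$u = 11$
$r = - \frac{325802025}{2}$ ($r = \frac{\left(-1676 - 12859\right) \left(5393 + 17022\right)}{2} = \frac{\left(-14535\right) 22415}{2} = \frac{1}{2} \left(-325802025\right) = - \frac{325802025}{2} \approx -1.629 \cdot 10^{8}$)
$d{\left(R{\left(u,-2 \right)} \right)} - r = 21 - - \frac{325802025}{2} = 21 + \frac{325802025}{2} = \frac{325802067}{2}$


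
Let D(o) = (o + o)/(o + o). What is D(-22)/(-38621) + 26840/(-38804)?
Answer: -259156611/374662321 ≈ -0.69171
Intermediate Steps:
D(o) = 1 (D(o) = (2*o)/((2*o)) = (2*o)*(1/(2*o)) = 1)
D(-22)/(-38621) + 26840/(-38804) = 1/(-38621) + 26840/(-38804) = 1*(-1/38621) + 26840*(-1/38804) = -1/38621 - 6710/9701 = -259156611/374662321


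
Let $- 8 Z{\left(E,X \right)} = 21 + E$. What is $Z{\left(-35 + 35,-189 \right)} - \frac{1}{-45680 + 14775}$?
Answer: $- \frac{648997}{247240} \approx -2.625$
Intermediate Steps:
$Z{\left(E,X \right)} = - \frac{21}{8} - \frac{E}{8}$ ($Z{\left(E,X \right)} = - \frac{21 + E}{8} = - \frac{21}{8} - \frac{E}{8}$)
$Z{\left(-35 + 35,-189 \right)} - \frac{1}{-45680 + 14775} = \left(- \frac{21}{8} - \frac{-35 + 35}{8}\right) - \frac{1}{-45680 + 14775} = \left(- \frac{21}{8} - 0\right) - \frac{1}{-30905} = \left(- \frac{21}{8} + 0\right) - - \frac{1}{30905} = - \frac{21}{8} + \frac{1}{30905} = - \frac{648997}{247240}$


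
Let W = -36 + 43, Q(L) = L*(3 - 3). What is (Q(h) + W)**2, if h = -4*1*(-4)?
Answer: 49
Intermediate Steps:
h = 16 (h = -4*(-4) = 16)
Q(L) = 0 (Q(L) = L*0 = 0)
W = 7
(Q(h) + W)**2 = (0 + 7)**2 = 7**2 = 49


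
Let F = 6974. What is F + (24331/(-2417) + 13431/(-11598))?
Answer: 65061022273/9344122 ≈ 6962.8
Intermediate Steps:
F + (24331/(-2417) + 13431/(-11598)) = 6974 + (24331/(-2417) + 13431/(-11598)) = 6974 + (24331*(-1/2417) + 13431*(-1/11598)) = 6974 + (-24331/2417 - 4477/3866) = 6974 - 104884555/9344122 = 65061022273/9344122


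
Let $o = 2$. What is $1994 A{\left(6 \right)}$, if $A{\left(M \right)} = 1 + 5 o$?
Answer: $21934$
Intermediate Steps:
$A{\left(M \right)} = 11$ ($A{\left(M \right)} = 1 + 5 \cdot 2 = 1 + 10 = 11$)
$1994 A{\left(6 \right)} = 1994 \cdot 11 = 21934$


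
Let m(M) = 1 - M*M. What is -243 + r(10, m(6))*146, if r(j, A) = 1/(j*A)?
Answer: -42598/175 ≈ -243.42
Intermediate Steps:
m(M) = 1 - M²
r(j, A) = 1/(A*j)
-243 + r(10, m(6))*146 = -243 + (1/((1 - 1*6²)*10))*146 = -243 + ((⅒)/(1 - 1*36))*146 = -243 + ((⅒)/(1 - 36))*146 = -243 + ((⅒)/(-35))*146 = -243 - 1/35*⅒*146 = -243 - 1/350*146 = -243 - 73/175 = -42598/175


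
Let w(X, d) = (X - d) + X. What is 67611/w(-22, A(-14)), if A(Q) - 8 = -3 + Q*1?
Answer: -67611/35 ≈ -1931.7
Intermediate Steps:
A(Q) = 5 + Q (A(Q) = 8 + (-3 + Q*1) = 8 + (-3 + Q) = 5 + Q)
w(X, d) = -d + 2*X
67611/w(-22, A(-14)) = 67611/(-(5 - 14) + 2*(-22)) = 67611/(-1*(-9) - 44) = 67611/(9 - 44) = 67611/(-35) = 67611*(-1/35) = -67611/35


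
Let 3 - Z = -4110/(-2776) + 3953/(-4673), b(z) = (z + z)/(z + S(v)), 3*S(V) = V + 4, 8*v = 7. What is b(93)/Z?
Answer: 9651352512/11613985597 ≈ 0.83101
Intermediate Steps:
v = 7/8 (v = (1/8)*7 = 7/8 ≈ 0.87500)
S(V) = 4/3 + V/3 (S(V) = (V + 4)/3 = (4 + V)/3 = 4/3 + V/3)
b(z) = 2*z/(13/8 + z) (b(z) = (z + z)/(z + (4/3 + (1/3)*(7/8))) = (2*z)/(z + (4/3 + 7/24)) = (2*z)/(z + 13/8) = (2*z)/(13/8 + z) = 2*z/(13/8 + z))
Z = 15342121/6486124 (Z = 3 - (-4110/(-2776) + 3953/(-4673)) = 3 - (-4110*(-1/2776) + 3953*(-1/4673)) = 3 - (2055/1388 - 3953/4673) = 3 - 1*4116251/6486124 = 3 - 4116251/6486124 = 15342121/6486124 ≈ 2.3654)
b(93)/Z = (16*93/(13 + 8*93))/(15342121/6486124) = (16*93/(13 + 744))*(6486124/15342121) = (16*93/757)*(6486124/15342121) = (16*93*(1/757))*(6486124/15342121) = (1488/757)*(6486124/15342121) = 9651352512/11613985597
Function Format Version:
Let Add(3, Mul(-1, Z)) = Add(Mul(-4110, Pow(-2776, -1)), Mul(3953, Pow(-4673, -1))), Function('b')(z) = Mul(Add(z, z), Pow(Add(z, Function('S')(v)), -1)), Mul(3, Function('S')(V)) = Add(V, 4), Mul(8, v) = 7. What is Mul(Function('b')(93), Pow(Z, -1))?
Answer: Rational(9651352512, 11613985597) ≈ 0.83101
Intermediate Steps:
v = Rational(7, 8) (v = Mul(Rational(1, 8), 7) = Rational(7, 8) ≈ 0.87500)
Function('S')(V) = Add(Rational(4, 3), Mul(Rational(1, 3), V)) (Function('S')(V) = Mul(Rational(1, 3), Add(V, 4)) = Mul(Rational(1, 3), Add(4, V)) = Add(Rational(4, 3), Mul(Rational(1, 3), V)))
Function('b')(z) = Mul(2, z, Pow(Add(Rational(13, 8), z), -1)) (Function('b')(z) = Mul(Add(z, z), Pow(Add(z, Add(Rational(4, 3), Mul(Rational(1, 3), Rational(7, 8)))), -1)) = Mul(Mul(2, z), Pow(Add(z, Add(Rational(4, 3), Rational(7, 24))), -1)) = Mul(Mul(2, z), Pow(Add(z, Rational(13, 8)), -1)) = Mul(Mul(2, z), Pow(Add(Rational(13, 8), z), -1)) = Mul(2, z, Pow(Add(Rational(13, 8), z), -1)))
Z = Rational(15342121, 6486124) (Z = Add(3, Mul(-1, Add(Mul(-4110, Pow(-2776, -1)), Mul(3953, Pow(-4673, -1))))) = Add(3, Mul(-1, Add(Mul(-4110, Rational(-1, 2776)), Mul(3953, Rational(-1, 4673))))) = Add(3, Mul(-1, Add(Rational(2055, 1388), Rational(-3953, 4673)))) = Add(3, Mul(-1, Rational(4116251, 6486124))) = Add(3, Rational(-4116251, 6486124)) = Rational(15342121, 6486124) ≈ 2.3654)
Mul(Function('b')(93), Pow(Z, -1)) = Mul(Mul(16, 93, Pow(Add(13, Mul(8, 93)), -1)), Pow(Rational(15342121, 6486124), -1)) = Mul(Mul(16, 93, Pow(Add(13, 744), -1)), Rational(6486124, 15342121)) = Mul(Mul(16, 93, Pow(757, -1)), Rational(6486124, 15342121)) = Mul(Mul(16, 93, Rational(1, 757)), Rational(6486124, 15342121)) = Mul(Rational(1488, 757), Rational(6486124, 15342121)) = Rational(9651352512, 11613985597)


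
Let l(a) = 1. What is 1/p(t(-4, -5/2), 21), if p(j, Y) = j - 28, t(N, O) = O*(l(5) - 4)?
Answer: -2/41 ≈ -0.048781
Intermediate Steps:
t(N, O) = -3*O (t(N, O) = O*(1 - 4) = O*(-3) = -3*O)
p(j, Y) = -28 + j
1/p(t(-4, -5/2), 21) = 1/(-28 - (-15)/2) = 1/(-28 - 3*(-5/2)) = 1/(-28 + 15/2) = 1/(-41/2) = -2/41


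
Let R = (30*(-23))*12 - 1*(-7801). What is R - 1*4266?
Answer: -4745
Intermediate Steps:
R = -479 (R = -690*12 + 7801 = -8280 + 7801 = -479)
R - 1*4266 = -479 - 1*4266 = -479 - 4266 = -4745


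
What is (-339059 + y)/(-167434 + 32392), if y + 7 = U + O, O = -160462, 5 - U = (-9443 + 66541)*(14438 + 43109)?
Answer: 3286318129/135042 ≈ 24336.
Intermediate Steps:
U = -3285818601 (U = 5 - (-9443 + 66541)*(14438 + 43109) = 5 - 57098*57547 = 5 - 1*3285818606 = 5 - 3285818606 = -3285818601)
y = -3285979070 (y = -7 + (-3285818601 - 160462) = -7 - 3285979063 = -3285979070)
(-339059 + y)/(-167434 + 32392) = (-339059 - 3285979070)/(-167434 + 32392) = -3286318129/(-135042) = -3286318129*(-1/135042) = 3286318129/135042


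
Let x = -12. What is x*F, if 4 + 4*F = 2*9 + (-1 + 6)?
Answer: -57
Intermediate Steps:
F = 19/4 (F = -1 + (2*9 + (-1 + 6))/4 = -1 + (18 + 5)/4 = -1 + (¼)*23 = -1 + 23/4 = 19/4 ≈ 4.7500)
x*F = -12*19/4 = -57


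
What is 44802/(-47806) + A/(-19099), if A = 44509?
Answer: -1491735326/456523397 ≈ -3.2676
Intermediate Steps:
44802/(-47806) + A/(-19099) = 44802/(-47806) + 44509/(-19099) = 44802*(-1/47806) + 44509*(-1/19099) = -22401/23903 - 44509/19099 = -1491735326/456523397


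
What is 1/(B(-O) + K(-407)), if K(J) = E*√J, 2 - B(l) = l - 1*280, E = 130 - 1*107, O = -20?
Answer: 262/283947 - 23*I*√407/283947 ≈ 0.00092271 - 0.0016341*I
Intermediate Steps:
E = 23 (E = 130 - 107 = 23)
B(l) = 282 - l (B(l) = 2 - (l - 1*280) = 2 - (l - 280) = 2 - (-280 + l) = 2 + (280 - l) = 282 - l)
K(J) = 23*√J
1/(B(-O) + K(-407)) = 1/((282 - (-1)*(-20)) + 23*√(-407)) = 1/((282 - 1*20) + 23*(I*√407)) = 1/((282 - 20) + 23*I*√407) = 1/(262 + 23*I*√407)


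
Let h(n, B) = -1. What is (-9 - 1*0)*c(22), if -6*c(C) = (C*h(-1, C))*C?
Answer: -726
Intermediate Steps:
c(C) = C²/6 (c(C) = -C*(-1)*C/6 = -(-C)*C/6 = -(-1)*C²/6 = C²/6)
(-9 - 1*0)*c(22) = (-9 - 1*0)*((⅙)*22²) = (-9 + 0)*((⅙)*484) = -9*242/3 = -726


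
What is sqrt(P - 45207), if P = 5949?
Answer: 3*I*sqrt(4362) ≈ 198.14*I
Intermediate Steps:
sqrt(P - 45207) = sqrt(5949 - 45207) = sqrt(-39258) = 3*I*sqrt(4362)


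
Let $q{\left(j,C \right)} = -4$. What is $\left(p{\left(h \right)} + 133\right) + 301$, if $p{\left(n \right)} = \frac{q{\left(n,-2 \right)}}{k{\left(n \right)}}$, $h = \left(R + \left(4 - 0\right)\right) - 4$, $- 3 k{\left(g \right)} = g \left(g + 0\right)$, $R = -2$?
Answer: $437$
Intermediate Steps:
$k{\left(g \right)} = - \frac{g^{2}}{3}$ ($k{\left(g \right)} = - \frac{g \left(g + 0\right)}{3} = - \frac{g g}{3} = - \frac{g^{2}}{3}$)
$h = -2$ ($h = \left(-2 + \left(4 - 0\right)\right) - 4 = \left(-2 + \left(4 + 0\right)\right) - 4 = \left(-2 + 4\right) - 4 = 2 - 4 = -2$)
$p{\left(n \right)} = \frac{12}{n^{2}}$ ($p{\left(n \right)} = - \frac{4}{\left(- \frac{1}{3}\right) n^{2}} = - 4 \left(- \frac{3}{n^{2}}\right) = \frac{12}{n^{2}}$)
$\left(p{\left(h \right)} + 133\right) + 301 = \left(\frac{12}{4} + 133\right) + 301 = \left(12 \cdot \frac{1}{4} + 133\right) + 301 = \left(3 + 133\right) + 301 = 136 + 301 = 437$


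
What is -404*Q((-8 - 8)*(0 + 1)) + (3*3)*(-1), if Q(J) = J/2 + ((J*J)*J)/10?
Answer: 843507/5 ≈ 1.6870e+5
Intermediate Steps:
Q(J) = J/2 + J**3/10 (Q(J) = J*(1/2) + (J**2*J)*(1/10) = J/2 + J**3*(1/10) = J/2 + J**3/10)
-404*Q((-8 - 8)*(0 + 1)) + (3*3)*(-1) = -202*(-8 - 8)*(0 + 1)*(5 + ((-8 - 8)*(0 + 1))**2)/5 + (3*3)*(-1) = -202*(-16*1)*(5 + (-16*1)**2)/5 + 9*(-1) = -202*(-16)*(5 + (-16)**2)/5 - 9 = -202*(-16)*(5 + 256)/5 - 9 = -202*(-16)*261/5 - 9 = -404*(-2088/5) - 9 = 843552/5 - 9 = 843507/5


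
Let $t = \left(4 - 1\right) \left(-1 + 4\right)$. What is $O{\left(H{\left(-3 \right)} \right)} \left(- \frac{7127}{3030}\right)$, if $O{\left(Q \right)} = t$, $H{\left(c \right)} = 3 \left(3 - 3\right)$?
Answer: $- \frac{21381}{1010} \approx -21.169$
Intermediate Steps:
$H{\left(c \right)} = 0$ ($H{\left(c \right)} = 3 \cdot 0 = 0$)
$t = 9$ ($t = 3 \cdot 3 = 9$)
$O{\left(Q \right)} = 9$
$O{\left(H{\left(-3 \right)} \right)} \left(- \frac{7127}{3030}\right) = 9 \left(- \frac{7127}{3030}\right) = - \frac{21381}{1010}$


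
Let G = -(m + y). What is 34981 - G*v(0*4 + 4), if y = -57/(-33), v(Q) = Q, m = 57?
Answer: 387375/11 ≈ 35216.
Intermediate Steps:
y = 19/11 (y = -57*(-1/33) = 19/11 ≈ 1.7273)
G = -646/11 (G = -(57 + 19/11) = -1*646/11 = -646/11 ≈ -58.727)
34981 - G*v(0*4 + 4) = 34981 - (-646)*(0*4 + 4)/11 = 34981 - (-646)*(0 + 4)/11 = 34981 - (-646)*4/11 = 34981 - 1*(-2584/11) = 34981 + 2584/11 = 387375/11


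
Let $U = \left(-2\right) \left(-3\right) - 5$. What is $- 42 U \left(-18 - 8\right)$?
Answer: $1092$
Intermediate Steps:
$U = 1$ ($U = 6 - 5 = 1$)
$- 42 U \left(-18 - 8\right) = \left(-42\right) 1 \left(-18 - 8\right) = - 42 \left(-18 - 8\right) = \left(-42\right) \left(-26\right) = 1092$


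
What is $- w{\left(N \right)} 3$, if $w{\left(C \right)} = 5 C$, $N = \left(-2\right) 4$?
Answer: $120$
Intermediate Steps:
$N = -8$
$- w{\left(N \right)} 3 = - 5 \left(-8\right) 3 = \left(-1\right) \left(-40\right) 3 = 40 \cdot 3 = 120$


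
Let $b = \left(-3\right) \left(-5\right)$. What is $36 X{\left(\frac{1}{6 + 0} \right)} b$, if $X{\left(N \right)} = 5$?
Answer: $2700$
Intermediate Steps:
$b = 15$
$36 X{\left(\frac{1}{6 + 0} \right)} b = 36 \cdot 5 \cdot 15 = 180 \cdot 15 = 2700$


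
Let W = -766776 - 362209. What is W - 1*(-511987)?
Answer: -616998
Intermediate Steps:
W = -1128985
W - 1*(-511987) = -1128985 - 1*(-511987) = -1128985 + 511987 = -616998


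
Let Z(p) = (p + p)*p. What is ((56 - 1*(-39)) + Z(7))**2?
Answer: 37249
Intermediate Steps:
Z(p) = 2*p**2 (Z(p) = (2*p)*p = 2*p**2)
((56 - 1*(-39)) + Z(7))**2 = ((56 - 1*(-39)) + 2*7**2)**2 = ((56 + 39) + 2*49)**2 = (95 + 98)**2 = 193**2 = 37249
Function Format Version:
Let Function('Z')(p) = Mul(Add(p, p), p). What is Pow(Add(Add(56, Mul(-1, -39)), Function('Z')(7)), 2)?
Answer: 37249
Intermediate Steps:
Function('Z')(p) = Mul(2, Pow(p, 2)) (Function('Z')(p) = Mul(Mul(2, p), p) = Mul(2, Pow(p, 2)))
Pow(Add(Add(56, Mul(-1, -39)), Function('Z')(7)), 2) = Pow(Add(Add(56, Mul(-1, -39)), Mul(2, Pow(7, 2))), 2) = Pow(Add(Add(56, 39), Mul(2, 49)), 2) = Pow(Add(95, 98), 2) = Pow(193, 2) = 37249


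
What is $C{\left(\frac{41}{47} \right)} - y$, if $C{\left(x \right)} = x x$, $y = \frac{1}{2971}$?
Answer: $\frac{4992042}{6562939} \approx 0.76064$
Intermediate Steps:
$y = \frac{1}{2971} \approx 0.00033659$
$C{\left(x \right)} = x^{2}$
$C{\left(\frac{41}{47} \right)} - y = \left(\frac{41}{47}\right)^{2} - \frac{1}{2971} = \frac{1681}{2209} - \frac{1}{2971} = \frac{4992042}{6562939}$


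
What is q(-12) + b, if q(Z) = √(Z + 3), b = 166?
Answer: 166 + 3*I ≈ 166.0 + 3.0*I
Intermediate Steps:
q(Z) = √(3 + Z)
q(-12) + b = √(3 - 12) + 166 = √(-9) + 166 = 3*I + 166 = 166 + 3*I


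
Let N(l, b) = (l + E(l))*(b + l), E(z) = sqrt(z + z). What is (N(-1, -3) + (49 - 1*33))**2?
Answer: 368 - 160*I*sqrt(2) ≈ 368.0 - 226.27*I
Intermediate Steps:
E(z) = sqrt(2)*sqrt(z) (E(z) = sqrt(2*z) = sqrt(2)*sqrt(z))
N(l, b) = (b + l)*(l + sqrt(2)*sqrt(l)) (N(l, b) = (l + sqrt(2)*sqrt(l))*(b + l) = (b + l)*(l + sqrt(2)*sqrt(l)))
(N(-1, -3) + (49 - 1*33))**2 = (((-1)**2 - 3*(-1) + sqrt(2)*(-1)**(3/2) - 3*sqrt(2)*sqrt(-1)) + (49 - 1*33))**2 = ((1 + 3 + sqrt(2)*(-I) - 3*sqrt(2)*I) + (49 - 33))**2 = ((1 + 3 - I*sqrt(2) - 3*I*sqrt(2)) + 16)**2 = ((4 - 4*I*sqrt(2)) + 16)**2 = (20 - 4*I*sqrt(2))**2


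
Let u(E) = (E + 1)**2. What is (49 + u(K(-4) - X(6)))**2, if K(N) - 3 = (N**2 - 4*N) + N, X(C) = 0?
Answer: 1151329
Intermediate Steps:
K(N) = 3 + N**2 - 3*N (K(N) = 3 + ((N**2 - 4*N) + N) = 3 + (N**2 - 3*N) = 3 + N**2 - 3*N)
u(E) = (1 + E)**2
(49 + u(K(-4) - X(6)))**2 = (49 + (1 + ((3 + (-4)**2 - 3*(-4)) - 1*0))**2)**2 = (49 + (1 + ((3 + 16 + 12) + 0))**2)**2 = (49 + (1 + (31 + 0))**2)**2 = (49 + (1 + 31)**2)**2 = (49 + 32**2)**2 = (49 + 1024)**2 = 1073**2 = 1151329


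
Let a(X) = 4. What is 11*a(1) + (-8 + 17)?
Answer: 53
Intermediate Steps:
11*a(1) + (-8 + 17) = 11*4 + (-8 + 17) = 44 + 9 = 53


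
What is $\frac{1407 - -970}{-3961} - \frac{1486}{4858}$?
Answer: $- \frac{8716756}{9621269} \approx -0.90599$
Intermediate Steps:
$\frac{1407 - -970}{-3961} - \frac{1486}{4858} = \left(1407 + 970\right) \left(- \frac{1}{3961}\right) - \frac{743}{2429} = 2377 \left(- \frac{1}{3961}\right) - \frac{743}{2429} = - \frac{2377}{3961} - \frac{743}{2429} = - \frac{8716756}{9621269}$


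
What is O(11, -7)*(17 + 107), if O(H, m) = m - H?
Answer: -2232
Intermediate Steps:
O(11, -7)*(17 + 107) = (-7 - 1*11)*(17 + 107) = (-7 - 11)*124 = -18*124 = -2232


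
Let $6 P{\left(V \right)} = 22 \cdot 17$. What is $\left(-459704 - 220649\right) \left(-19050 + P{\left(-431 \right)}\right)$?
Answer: $\frac{38754947939}{3} \approx 1.2918 \cdot 10^{10}$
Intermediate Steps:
$P{\left(V \right)} = \frac{187}{3}$ ($P{\left(V \right)} = \frac{22 \cdot 17}{6} = \frac{1}{6} \cdot 374 = \frac{187}{3}$)
$\left(-459704 - 220649\right) \left(-19050 + P{\left(-431 \right)}\right) = \left(-459704 - 220649\right) \left(-19050 + \frac{187}{3}\right) = \left(-459704 - 220649\right) \left(- \frac{56963}{3}\right) = \left(-680353\right) \left(- \frac{56963}{3}\right) = \frac{38754947939}{3}$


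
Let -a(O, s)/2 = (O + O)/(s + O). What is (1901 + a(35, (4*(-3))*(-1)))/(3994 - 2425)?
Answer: 89207/73743 ≈ 1.2097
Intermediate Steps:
a(O, s) = -4*O/(O + s) (a(O, s) = -2*(O + O)/(s + O) = -2*2*O/(O + s) = -4*O/(O + s))
(1901 + a(35, (4*(-3))*(-1)))/(3994 - 2425) = (1901 - 4*35/(35 + (4*(-3))*(-1)))/(3994 - 2425) = (1901 - 4*35/(35 - 12*(-1)))/1569 = (1901 - 4*35/(35 + 12))*(1/1569) = (1901 - 4*35/47)*(1/1569) = (1901 - 4*35*1/47)*(1/1569) = (1901 - 140/47)*(1/1569) = (89207/47)*(1/1569) = 89207/73743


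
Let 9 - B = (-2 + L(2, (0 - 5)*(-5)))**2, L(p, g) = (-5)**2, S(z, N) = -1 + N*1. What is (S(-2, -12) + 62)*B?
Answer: -25480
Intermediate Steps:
S(z, N) = -1 + N
L(p, g) = 25
B = -520 (B = 9 - (-2 + 25)**2 = 9 - 1*23**2 = 9 - 1*529 = 9 - 529 = -520)
(S(-2, -12) + 62)*B = ((-1 - 12) + 62)*(-520) = (-13 + 62)*(-520) = 49*(-520) = -25480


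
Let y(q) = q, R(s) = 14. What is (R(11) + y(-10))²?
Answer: 16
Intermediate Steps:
(R(11) + y(-10))² = (14 - 10)² = 4² = 16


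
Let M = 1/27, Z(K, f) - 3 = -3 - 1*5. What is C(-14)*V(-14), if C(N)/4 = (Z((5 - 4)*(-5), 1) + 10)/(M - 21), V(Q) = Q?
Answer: 3780/283 ≈ 13.357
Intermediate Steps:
Z(K, f) = -5 (Z(K, f) = 3 + (-3 - 1*5) = 3 + (-3 - 5) = 3 - 8 = -5)
M = 1/27 ≈ 0.037037
C(N) = -270/283 (C(N) = 4*((-5 + 10)/(1/27 - 21)) = 4*(5/(-566/27)) = 4*(5*(-27/566)) = 4*(-135/566) = -270/283)
C(-14)*V(-14) = -270/283*(-14) = 3780/283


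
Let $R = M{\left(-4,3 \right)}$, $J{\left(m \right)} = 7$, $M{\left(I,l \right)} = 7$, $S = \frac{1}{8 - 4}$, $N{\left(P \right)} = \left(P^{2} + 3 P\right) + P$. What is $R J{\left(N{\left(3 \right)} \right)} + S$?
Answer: $\frac{197}{4} \approx 49.25$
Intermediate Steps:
$N{\left(P \right)} = P^{2} + 4 P$
$S = \frac{1}{4} \approx 0.25$
$R = 7$
$R J{\left(N{\left(3 \right)} \right)} + S = 7 \cdot 7 + \frac{1}{4} = 49 + \frac{1}{4} = \frac{197}{4}$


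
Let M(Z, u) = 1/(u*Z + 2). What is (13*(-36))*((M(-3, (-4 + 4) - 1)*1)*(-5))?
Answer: 468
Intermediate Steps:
M(Z, u) = 1/(2 + Z*u) (M(Z, u) = 1/(Z*u + 2) = 1/(2 + Z*u))
(13*(-36))*((M(-3, (-4 + 4) - 1)*1)*(-5)) = (13*(-36))*((1/(2 - 3*((-4 + 4) - 1)))*(-5)) = -468*1/(2 - 3*(0 - 1))*(-5) = -468*1/(2 - 3*(-1))*(-5) = -468*1/(2 + 3)*(-5) = -468*1/5*(-5) = -468*(⅕)*1*(-5) = -468*(-5)/5 = -468*(-1) = 468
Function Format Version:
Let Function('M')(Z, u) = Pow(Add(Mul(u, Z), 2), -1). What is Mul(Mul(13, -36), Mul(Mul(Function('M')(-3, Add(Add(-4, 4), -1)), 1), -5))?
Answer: 468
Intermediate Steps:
Function('M')(Z, u) = Pow(Add(2, Mul(Z, u)), -1) (Function('M')(Z, u) = Pow(Add(Mul(Z, u), 2), -1) = Pow(Add(2, Mul(Z, u)), -1))
Mul(Mul(13, -36), Mul(Mul(Function('M')(-3, Add(Add(-4, 4), -1)), 1), -5)) = Mul(Mul(13, -36), Mul(Mul(Pow(Add(2, Mul(-3, Add(Add(-4, 4), -1))), -1), 1), -5)) = Mul(-468, Mul(Mul(Pow(Add(2, Mul(-3, Add(0, -1))), -1), 1), -5)) = Mul(-468, Mul(Mul(Pow(Add(2, Mul(-3, -1)), -1), 1), -5)) = Mul(-468, Mul(Mul(Pow(Add(2, 3), -1), 1), -5)) = Mul(-468, Mul(Mul(Pow(5, -1), 1), -5)) = Mul(-468, Mul(Mul(Rational(1, 5), 1), -5)) = Mul(-468, Mul(Rational(1, 5), -5)) = Mul(-468, -1) = 468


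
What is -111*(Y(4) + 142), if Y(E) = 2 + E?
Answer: -16428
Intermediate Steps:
-111*(Y(4) + 142) = -111*((2 + 4) + 142) = -111*(6 + 142) = -111*148 = -16428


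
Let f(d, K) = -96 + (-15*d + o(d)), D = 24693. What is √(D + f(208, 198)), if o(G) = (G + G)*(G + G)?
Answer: √194533 ≈ 441.06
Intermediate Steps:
o(G) = 4*G² (o(G) = (2*G)*(2*G) = 4*G²)
f(d, K) = -96 - 15*d + 4*d² (f(d, K) = -96 + (-15*d + 4*d²) = -96 - 15*d + 4*d²)
√(D + f(208, 198)) = √(24693 + (-96 - 15*208 + 4*208²)) = √(24693 + (-96 - 3120 + 4*43264)) = √(24693 + (-96 - 3120 + 173056)) = √(24693 + 169840) = √194533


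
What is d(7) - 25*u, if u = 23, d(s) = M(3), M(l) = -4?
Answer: -579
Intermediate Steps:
d(s) = -4
d(7) - 25*u = -4 - 25*23 = -4 - 575 = -579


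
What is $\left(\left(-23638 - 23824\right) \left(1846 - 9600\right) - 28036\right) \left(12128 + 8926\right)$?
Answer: $7747710136848$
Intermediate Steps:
$\left(\left(-23638 - 23824\right) \left(1846 - 9600\right) - 28036\right) \left(12128 + 8926\right) = \left(\left(-47462\right) \left(-7754\right) - 28036\right) 21054 = \left(368020348 - 28036\right) 21054 = 367992312 \cdot 21054 = 7747710136848$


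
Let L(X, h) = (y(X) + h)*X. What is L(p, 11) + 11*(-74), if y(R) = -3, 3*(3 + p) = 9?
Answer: -814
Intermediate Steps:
p = 0 (p = -3 + (1/3)*9 = -3 + 3 = 0)
L(X, h) = X*(-3 + h) (L(X, h) = (-3 + h)*X = X*(-3 + h))
L(p, 11) + 11*(-74) = 0*(-3 + 11) + 11*(-74) = 0*8 - 814 = 0 - 814 = -814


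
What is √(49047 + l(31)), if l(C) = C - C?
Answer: √49047 ≈ 221.47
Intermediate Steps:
l(C) = 0
√(49047 + l(31)) = √(49047 + 0) = √49047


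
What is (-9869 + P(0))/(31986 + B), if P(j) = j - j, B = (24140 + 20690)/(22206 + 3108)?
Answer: -124911933/404869217 ≈ -0.30852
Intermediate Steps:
B = 22415/12657 (B = 44830/25314 = 44830*(1/25314) = 22415/12657 ≈ 1.7710)
P(j) = 0
(-9869 + P(0))/(31986 + B) = (-9869 + 0)/(31986 + 22415/12657) = -9869/404869217/12657 = -9869*12657/404869217 = -124911933/404869217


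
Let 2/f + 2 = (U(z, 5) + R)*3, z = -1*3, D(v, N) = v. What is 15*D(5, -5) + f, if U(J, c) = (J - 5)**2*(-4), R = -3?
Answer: 58423/779 ≈ 74.997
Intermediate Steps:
z = -3
U(J, c) = -4*(-5 + J)**2 (U(J, c) = (-5 + J)**2*(-4) = -4*(-5 + J)**2)
f = -2/779 (f = 2/(-2 + (-4*(-5 - 3)**2 - 3)*3) = 2/(-2 + (-4*(-8)**2 - 3)*3) = 2/(-2 + (-4*64 - 3)*3) = 2/(-2 + (-256 - 3)*3) = 2/(-2 - 259*3) = 2/(-2 - 777) = 2/(-779) = 2*(-1/779) = -2/779 ≈ -0.0025674)
15*D(5, -5) + f = 15*5 - 2/779 = 75 - 2/779 = 58423/779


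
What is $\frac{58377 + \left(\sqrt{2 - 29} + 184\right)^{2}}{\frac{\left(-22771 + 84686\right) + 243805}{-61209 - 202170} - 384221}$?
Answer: $- \frac{24285124074}{101196048479} - \frac{290770416 i \sqrt{3}}{101196048479} \approx -0.23998 - 0.0049768 i$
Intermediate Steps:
$\frac{58377 + \left(\sqrt{2 - 29} + 184\right)^{2}}{\frac{\left(-22771 + 84686\right) + 243805}{-61209 - 202170} - 384221} = \frac{58377 + \left(\sqrt{-27} + 184\right)^{2}}{\frac{61915 + 243805}{-263379} - 384221} = \frac{58377 + \left(3 i \sqrt{3} + 184\right)^{2}}{305720 \left(- \frac{1}{263379}\right) - 384221} = \frac{58377 + \left(184 + 3 i \sqrt{3}\right)^{2}}{- \frac{305720}{263379} - 384221} = \frac{58377 + \left(184 + 3 i \sqrt{3}\right)^{2}}{- \frac{101196048479}{263379}} = \left(58377 + \left(184 + 3 i \sqrt{3}\right)^{2}\right) \left(- \frac{263379}{101196048479}\right) = - \frac{15375275883}{101196048479} - \frac{263379 \left(184 + 3 i \sqrt{3}\right)^{2}}{101196048479}$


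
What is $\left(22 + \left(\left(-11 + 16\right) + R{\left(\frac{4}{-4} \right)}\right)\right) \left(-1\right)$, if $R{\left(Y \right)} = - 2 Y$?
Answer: $-29$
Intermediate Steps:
$\left(22 + \left(\left(-11 + 16\right) + R{\left(\frac{4}{-4} \right)}\right)\right) \left(-1\right) = \left(22 + \left(\left(-11 + 16\right) - 2 \frac{4}{-4}\right)\right) \left(-1\right) = \left(22 + \left(5 - 2 \cdot 4 \left(- \frac{1}{4}\right)\right)\right) \left(-1\right) = \left(22 + \left(5 - -2\right)\right) \left(-1\right) = \left(22 + \left(5 + 2\right)\right) \left(-1\right) = \left(22 + 7\right) \left(-1\right) = 29 \left(-1\right) = -29$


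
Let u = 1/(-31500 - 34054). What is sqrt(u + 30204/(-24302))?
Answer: I*sqrt(788588084757476986)/796546654 ≈ 1.1148*I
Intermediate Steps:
u = -1/65554 (u = 1/(-65554) = -1/65554 ≈ -1.5255e-5)
sqrt(u + 30204/(-24302)) = sqrt(-1/65554 + 30204/(-24302)) = sqrt(-1/65554 + 30204*(-1/24302)) = sqrt(-1/65554 - 15102/12151) = sqrt(-990008659/796546654) = I*sqrt(788588084757476986)/796546654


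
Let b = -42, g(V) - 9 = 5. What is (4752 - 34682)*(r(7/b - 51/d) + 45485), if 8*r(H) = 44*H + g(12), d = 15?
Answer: -4082493902/3 ≈ -1.3608e+9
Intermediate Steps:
g(V) = 14 (g(V) = 9 + 5 = 14)
r(H) = 7/4 + 11*H/2 (r(H) = (44*H + 14)/8 = (14 + 44*H)/8 = 7/4 + 11*H/2)
(4752 - 34682)*(r(7/b - 51/d) + 45485) = (4752 - 34682)*((7/4 + 11*(7/(-42) - 51/15)/2) + 45485) = -29930*((7/4 + 11*(7*(-1/42) - 51*1/15)/2) + 45485) = -29930*((7/4 + 11*(-1/6 - 17/5)/2) + 45485) = -29930*((7/4 + (11/2)*(-107/30)) + 45485) = -29930*((7/4 - 1177/60) + 45485) = -29930*(-268/15 + 45485) = -29930*682007/15 = -4082493902/3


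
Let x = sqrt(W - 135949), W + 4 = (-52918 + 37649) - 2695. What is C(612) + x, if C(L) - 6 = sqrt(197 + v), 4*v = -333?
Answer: 6 + sqrt(455)/2 + I*sqrt(153917) ≈ 16.665 + 392.32*I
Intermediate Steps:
v = -333/4 (v = (1/4)*(-333) = -333/4 ≈ -83.250)
W = -17968 (W = -4 + ((-52918 + 37649) - 2695) = -4 + (-15269 - 2695) = -4 - 17964 = -17968)
x = I*sqrt(153917) (x = sqrt(-17968 - 135949) = sqrt(-153917) = I*sqrt(153917) ≈ 392.32*I)
C(L) = 6 + sqrt(455)/2 (C(L) = 6 + sqrt(197 - 333/4) = 6 + sqrt(455/4) = 6 + sqrt(455)/2)
C(612) + x = (6 + sqrt(455)/2) + I*sqrt(153917) = 6 + sqrt(455)/2 + I*sqrt(153917)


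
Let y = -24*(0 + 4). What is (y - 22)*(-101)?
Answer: 11918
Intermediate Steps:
y = -96 (y = -24*4 = -96)
(y - 22)*(-101) = (-96 - 22)*(-101) = -118*(-101) = 11918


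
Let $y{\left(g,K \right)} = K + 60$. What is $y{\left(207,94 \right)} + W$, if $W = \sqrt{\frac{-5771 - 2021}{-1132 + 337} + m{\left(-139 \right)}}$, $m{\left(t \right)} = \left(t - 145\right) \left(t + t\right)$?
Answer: $154 + \frac{2 \sqrt{12476458110}}{795} \approx 435.0$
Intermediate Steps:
$y{\left(g,K \right)} = 60 + K$
$m{\left(t \right)} = 2 t \left(-145 + t\right)$ ($m{\left(t \right)} = \left(-145 + t\right) 2 t = 2 t \left(-145 + t\right)$)
$W = \frac{2 \sqrt{12476458110}}{795}$ ($W = \sqrt{\frac{-5771 - 2021}{-1132 + 337} + 2 \left(-139\right) \left(-145 - 139\right)} = \sqrt{- \frac{7792}{-795} + 2 \left(-139\right) \left(-284\right)} = \sqrt{\left(-7792\right) \left(- \frac{1}{795}\right) + 78952} = \sqrt{\frac{7792}{795} + 78952} = \sqrt{\frac{62774632}{795}} = \frac{2 \sqrt{12476458110}}{795} \approx 281.0$)
$y{\left(207,94 \right)} + W = \left(60 + 94\right) + \frac{2 \sqrt{12476458110}}{795} = 154 + \frac{2 \sqrt{12476458110}}{795}$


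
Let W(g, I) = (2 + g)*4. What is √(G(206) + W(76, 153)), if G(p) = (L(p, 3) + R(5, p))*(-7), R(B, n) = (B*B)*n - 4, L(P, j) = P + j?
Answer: I*√37173 ≈ 192.8*I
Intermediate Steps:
R(B, n) = -4 + n*B² (R(B, n) = B²*n - 4 = n*B² - 4 = -4 + n*B²)
W(g, I) = 8 + 4*g
G(p) = 7 - 182*p (G(p) = ((p + 3) + (-4 + p*5²))*(-7) = ((3 + p) + (-4 + p*25))*(-7) = ((3 + p) + (-4 + 25*p))*(-7) = (-1 + 26*p)*(-7) = 7 - 182*p)
√(G(206) + W(76, 153)) = √((7 - 182*206) + (8 + 4*76)) = √((7 - 37492) + (8 + 304)) = √(-37485 + 312) = √(-37173) = I*√37173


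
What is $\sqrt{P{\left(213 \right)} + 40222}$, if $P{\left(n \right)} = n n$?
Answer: $\sqrt{85591} \approx 292.56$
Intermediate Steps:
$P{\left(n \right)} = n^{2}$
$\sqrt{P{\left(213 \right)} + 40222} = \sqrt{213^{2} + 40222} = \sqrt{45369 + 40222} = \sqrt{85591}$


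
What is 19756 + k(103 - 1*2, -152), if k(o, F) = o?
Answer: 19857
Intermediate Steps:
19756 + k(103 - 1*2, -152) = 19756 + (103 - 1*2) = 19756 + (103 - 2) = 19756 + 101 = 19857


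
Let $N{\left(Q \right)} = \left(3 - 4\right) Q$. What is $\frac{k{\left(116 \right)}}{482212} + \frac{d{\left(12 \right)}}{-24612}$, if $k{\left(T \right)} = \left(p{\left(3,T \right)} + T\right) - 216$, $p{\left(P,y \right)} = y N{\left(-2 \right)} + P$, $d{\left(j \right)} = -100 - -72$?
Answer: $\frac{600877}{423864348} \approx 0.0014176$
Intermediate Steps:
$N{\left(Q \right)} = - Q$
$d{\left(j \right)} = -28$ ($d{\left(j \right)} = -100 + 72 = -28$)
$p{\left(P,y \right)} = P + 2 y$ ($p{\left(P,y \right)} = y \left(\left(-1\right) \left(-2\right)\right) + P = y 2 + P = 2 y + P = P + 2 y$)
$k{\left(T \right)} = -213 + 3 T$ ($k{\left(T \right)} = \left(\left(3 + 2 T\right) + T\right) - 216 = \left(3 + 3 T\right) - 216 = -213 + 3 T$)
$\frac{k{\left(116 \right)}}{482212} + \frac{d{\left(12 \right)}}{-24612} = \frac{-213 + 3 \cdot 116}{482212} - \frac{28}{-24612} = \left(-213 + 348\right) \frac{1}{482212} - - \frac{1}{879} = 135 \cdot \frac{1}{482212} + \frac{1}{879} = \frac{135}{482212} + \frac{1}{879} = \frac{600877}{423864348}$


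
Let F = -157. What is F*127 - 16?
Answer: -19955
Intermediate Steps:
F*127 - 16 = -157*127 - 16 = -19939 - 16 = -19955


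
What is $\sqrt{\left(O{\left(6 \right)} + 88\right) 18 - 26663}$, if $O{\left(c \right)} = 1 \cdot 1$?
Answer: $i \sqrt{25061} \approx 158.31 i$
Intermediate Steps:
$O{\left(c \right)} = 1$
$\sqrt{\left(O{\left(6 \right)} + 88\right) 18 - 26663} = \sqrt{\left(1 + 88\right) 18 - 26663} = \sqrt{89 \cdot 18 - 26663} = \sqrt{1602 - 26663} = \sqrt{-25061} = i \sqrt{25061}$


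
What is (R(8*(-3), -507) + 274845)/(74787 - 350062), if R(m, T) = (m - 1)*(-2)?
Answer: -54979/55055 ≈ -0.99862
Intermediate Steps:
R(m, T) = 2 - 2*m (R(m, T) = (-1 + m)*(-2) = 2 - 2*m)
(R(8*(-3), -507) + 274845)/(74787 - 350062) = ((2 - 16*(-3)) + 274845)/(74787 - 350062) = ((2 - 2*(-24)) + 274845)/(-275275) = ((2 + 48) + 274845)*(-1/275275) = (50 + 274845)*(-1/275275) = 274895*(-1/275275) = -54979/55055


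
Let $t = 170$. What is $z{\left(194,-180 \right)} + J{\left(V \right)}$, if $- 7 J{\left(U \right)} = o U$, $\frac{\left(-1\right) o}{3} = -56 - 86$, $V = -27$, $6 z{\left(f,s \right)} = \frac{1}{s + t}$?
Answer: $\frac{690113}{420} \approx 1643.1$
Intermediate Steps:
$z{\left(f,s \right)} = \frac{1}{6 \left(170 + s\right)}$ ($z{\left(f,s \right)} = \frac{1}{6 \left(s + 170\right)} = \frac{1}{6 \left(170 + s\right)}$)
$o = 426$ ($o = - 3 \left(-56 - 86\right) = \left(-3\right) \left(-142\right) = 426$)
$J{\left(U \right)} = - \frac{426 U}{7}$
$z{\left(194,-180 \right)} + J{\left(V \right)} = \frac{1}{6 \left(170 - 180\right)} - - \frac{11502}{7} = \frac{1}{6 \left(-10\right)} + \frac{11502}{7} = \frac{1}{6} \left(- \frac{1}{10}\right) + \frac{11502}{7} = - \frac{1}{60} + \frac{11502}{7} = \frac{690113}{420}$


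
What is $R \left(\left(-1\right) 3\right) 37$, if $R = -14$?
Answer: $1554$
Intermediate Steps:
$R \left(\left(-1\right) 3\right) 37 = - 14 \left(\left(-1\right) 3\right) 37 = \left(-14\right) \left(-3\right) 37 = 42 \cdot 37 = 1554$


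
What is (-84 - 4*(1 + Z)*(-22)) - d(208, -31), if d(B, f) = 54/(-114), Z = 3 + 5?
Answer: 13461/19 ≈ 708.47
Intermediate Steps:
Z = 8
d(B, f) = -9/19 (d(B, f) = 54*(-1/114) = -9/19)
(-84 - 4*(1 + Z)*(-22)) - d(208, -31) = (-84 - 4*(1 + 8)*(-22)) - 1*(-9/19) = (-84 - 4*9*(-22)) + 9/19 = (-84 - 36*(-22)) + 9/19 = (-84 + 792) + 9/19 = 708 + 9/19 = 13461/19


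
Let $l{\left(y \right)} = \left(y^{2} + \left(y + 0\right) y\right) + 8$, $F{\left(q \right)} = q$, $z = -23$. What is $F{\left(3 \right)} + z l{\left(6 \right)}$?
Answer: $-1837$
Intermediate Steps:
$l{\left(y \right)} = 8 + 2 y^{2}$ ($l{\left(y \right)} = \left(y^{2} + y y\right) + 8 = \left(y^{2} + y^{2}\right) + 8 = 2 y^{2} + 8 = 8 + 2 y^{2}$)
$F{\left(3 \right)} + z l{\left(6 \right)} = 3 - 23 \left(8 + 2 \cdot 6^{2}\right) = 3 - 23 \left(8 + 2 \cdot 36\right) = 3 - 23 \left(8 + 72\right) = 3 - 1840 = -1837$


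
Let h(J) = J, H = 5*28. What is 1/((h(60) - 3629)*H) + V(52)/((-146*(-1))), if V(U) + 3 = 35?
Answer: 7994487/36475180 ≈ 0.21918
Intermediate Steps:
H = 140
V(U) = 32 (V(U) = -3 + 35 = 32)
1/((h(60) - 3629)*H) + V(52)/((-146*(-1))) = 1/((60 - 3629)*140) + 32/((-146*(-1))) = (1/140)/(-3569) + 32/146 = -1/3569*1/140 + 32*(1/146) = -1/499660 + 16/73 = 7994487/36475180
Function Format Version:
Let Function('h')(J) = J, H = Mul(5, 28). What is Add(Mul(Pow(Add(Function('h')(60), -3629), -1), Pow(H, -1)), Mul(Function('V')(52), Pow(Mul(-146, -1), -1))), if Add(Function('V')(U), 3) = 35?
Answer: Rational(7994487, 36475180) ≈ 0.21918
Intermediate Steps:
H = 140
Function('V')(U) = 32 (Function('V')(U) = Add(-3, 35) = 32)
Add(Mul(Pow(Add(Function('h')(60), -3629), -1), Pow(H, -1)), Mul(Function('V')(52), Pow(Mul(-146, -1), -1))) = Add(Mul(Pow(Add(60, -3629), -1), Pow(140, -1)), Mul(32, Pow(Mul(-146, -1), -1))) = Add(Mul(Pow(-3569, -1), Rational(1, 140)), Mul(32, Pow(146, -1))) = Add(Mul(Rational(-1, 3569), Rational(1, 140)), Mul(32, Rational(1, 146))) = Add(Rational(-1, 499660), Rational(16, 73)) = Rational(7994487, 36475180)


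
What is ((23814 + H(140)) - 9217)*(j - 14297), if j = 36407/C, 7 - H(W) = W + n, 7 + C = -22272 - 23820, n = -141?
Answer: -9626357195050/46099 ≈ -2.0882e+8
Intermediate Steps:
C = -46099 (C = -7 + (-22272 - 23820) = -7 - 46092 = -46099)
H(W) = 148 - W (H(W) = 7 - (W - 141) = 7 - (-141 + W) = 7 + (141 - W) = 148 - W)
j = -36407/46099 (j = 36407/(-46099) = 36407*(-1/46099) = -36407/46099 ≈ -0.78976)
((23814 + H(140)) - 9217)*(j - 14297) = ((23814 + (148 - 1*140)) - 9217)*(-36407/46099 - 14297) = ((23814 + (148 - 140)) - 9217)*(-659113810/46099) = ((23814 + 8) - 9217)*(-659113810/46099) = (23822 - 9217)*(-659113810/46099) = 14605*(-659113810/46099) = -9626357195050/46099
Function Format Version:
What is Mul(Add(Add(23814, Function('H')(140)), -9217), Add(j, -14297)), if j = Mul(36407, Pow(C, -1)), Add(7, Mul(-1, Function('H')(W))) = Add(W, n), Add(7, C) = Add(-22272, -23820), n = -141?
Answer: Rational(-9626357195050, 46099) ≈ -2.0882e+8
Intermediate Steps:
C = -46099 (C = Add(-7, Add(-22272, -23820)) = Add(-7, -46092) = -46099)
Function('H')(W) = Add(148, Mul(-1, W)) (Function('H')(W) = Add(7, Mul(-1, Add(W, -141))) = Add(7, Mul(-1, Add(-141, W))) = Add(7, Add(141, Mul(-1, W))) = Add(148, Mul(-1, W)))
j = Rational(-36407, 46099) (j = Mul(36407, Pow(-46099, -1)) = Mul(36407, Rational(-1, 46099)) = Rational(-36407, 46099) ≈ -0.78976)
Mul(Add(Add(23814, Function('H')(140)), -9217), Add(j, -14297)) = Mul(Add(Add(23814, Add(148, Mul(-1, 140))), -9217), Add(Rational(-36407, 46099), -14297)) = Mul(Add(Add(23814, Add(148, -140)), -9217), Rational(-659113810, 46099)) = Mul(Add(Add(23814, 8), -9217), Rational(-659113810, 46099)) = Mul(Add(23822, -9217), Rational(-659113810, 46099)) = Mul(14605, Rational(-659113810, 46099)) = Rational(-9626357195050, 46099)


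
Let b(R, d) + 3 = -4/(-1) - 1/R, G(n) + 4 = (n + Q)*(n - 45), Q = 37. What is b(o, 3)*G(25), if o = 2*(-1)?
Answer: -1866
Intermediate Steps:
o = -2
G(n) = -4 + (-45 + n)*(37 + n) (G(n) = -4 + (n + 37)*(n - 45) = -4 + (37 + n)*(-45 + n) = -4 + (-45 + n)*(37 + n))
b(R, d) = 1 - 1/R (b(R, d) = -3 + (-4/(-1) - 1/R) = -3 + (-4*(-1) - 1/R) = -3 + (4 - 1/R) = 1 - 1/R)
b(o, 3)*G(25) = ((-1 - 2)/(-2))*(-1669 + 25² - 8*25) = (-½*(-3))*(-1669 + 625 - 200) = (3/2)*(-1244) = -1866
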